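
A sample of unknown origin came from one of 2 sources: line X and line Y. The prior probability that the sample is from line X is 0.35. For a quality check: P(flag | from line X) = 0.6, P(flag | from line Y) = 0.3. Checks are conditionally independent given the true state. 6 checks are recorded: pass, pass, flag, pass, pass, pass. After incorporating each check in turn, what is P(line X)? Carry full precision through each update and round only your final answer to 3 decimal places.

After 'pass': P(line X) = 0.4·0.3500 / (0.4·0.3500 + 0.7·0.6500) ≈ 0.2353
After 'pass': P(line X) = 0.4·0.2353 / (0.4·0.2353 + 0.7·0.7647) ≈ 0.1495
After 'flag': P(line X) = 0.6·0.1495 / (0.6·0.1495 + 0.3·0.8505) ≈ 0.2602
After 'pass': P(line X) = 0.4·0.2602 / (0.4·0.2602 + 0.7·0.7398) ≈ 0.1673
After 'pass': P(line X) = 0.4·0.1673 / (0.4·0.1673 + 0.7·0.8327) ≈ 0.1030
After 'pass': P(line X) = 0.4·0.1030 / (0.4·0.1030 + 0.7·0.8970) ≈ 0.0616

0.062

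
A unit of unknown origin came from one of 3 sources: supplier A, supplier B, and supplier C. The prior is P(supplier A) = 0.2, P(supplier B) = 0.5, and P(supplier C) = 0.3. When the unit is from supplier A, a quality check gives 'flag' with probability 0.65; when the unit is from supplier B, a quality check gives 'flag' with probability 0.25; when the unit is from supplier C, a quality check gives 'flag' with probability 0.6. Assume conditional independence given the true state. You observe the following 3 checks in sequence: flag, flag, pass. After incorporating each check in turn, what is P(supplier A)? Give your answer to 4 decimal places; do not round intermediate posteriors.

Apply Bayes' rule sequentially, carrying P(supplier A) forward.
After 'flag': normaliser = 0.65·0.2000 + 0.25·0.5000 + 0.6·0.3000; P(supplier A) ≈ 0.2989, P(supplier B) ≈ 0.2874, P(supplier C) ≈ 0.4138
After 'flag': normaliser = 0.65·0.2989 + 0.25·0.2874 + 0.6·0.4138; P(supplier A) ≈ 0.3777, P(supplier B) ≈ 0.1397, P(supplier C) ≈ 0.4827
After 'pass': normaliser = 0.35·0.3777 + 0.75·0.1397 + 0.4·0.4827; P(supplier A) ≈ 0.3074, P(supplier B) ≈ 0.2436, P(supplier C) ≈ 0.4490

0.3074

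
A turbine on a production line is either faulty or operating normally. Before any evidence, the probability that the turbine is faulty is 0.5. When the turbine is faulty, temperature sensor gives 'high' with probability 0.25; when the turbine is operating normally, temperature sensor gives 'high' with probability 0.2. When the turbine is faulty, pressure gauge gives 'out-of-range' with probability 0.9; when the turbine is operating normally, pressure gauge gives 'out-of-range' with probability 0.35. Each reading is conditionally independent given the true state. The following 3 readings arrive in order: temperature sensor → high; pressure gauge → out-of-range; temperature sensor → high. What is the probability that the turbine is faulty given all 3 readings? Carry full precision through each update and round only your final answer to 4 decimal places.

0.8007

After temperature sensor='high': P(faulty) = 0.25·0.5000 / (0.25·0.5000 + 0.2·0.5000) ≈ 0.5556
After pressure gauge='out-of-range': P(faulty) = 0.9·0.5556 / (0.9·0.5556 + 0.35·0.4444) ≈ 0.7627
After temperature sensor='high': P(faulty) = 0.25·0.7627 / (0.25·0.7627 + 0.2·0.2373) ≈ 0.8007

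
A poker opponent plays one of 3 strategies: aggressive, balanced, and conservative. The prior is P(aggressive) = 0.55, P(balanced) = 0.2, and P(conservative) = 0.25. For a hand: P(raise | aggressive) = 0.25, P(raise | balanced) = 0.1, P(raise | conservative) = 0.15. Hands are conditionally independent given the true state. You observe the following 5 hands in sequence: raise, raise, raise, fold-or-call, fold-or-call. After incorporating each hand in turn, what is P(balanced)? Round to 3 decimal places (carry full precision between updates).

0.029

Each posterior becomes the prior for the next update.
After 'raise': normaliser = 0.25·0.5500 + 0.1·0.2000 + 0.15·0.2500; P(aggressive) ≈ 0.7051, P(balanced) ≈ 0.1026, P(conservative) ≈ 0.1923
After 'raise': normaliser = 0.25·0.7051 + 0.1·0.1026 + 0.15·0.1923; P(aggressive) ≈ 0.8185, P(balanced) ≈ 0.0476, P(conservative) ≈ 0.1339
After 'raise': normaliser = 0.25·0.8185 + 0.1·0.0476 + 0.15·0.1339; P(aggressive) ≈ 0.8917, P(balanced) ≈ 0.0208, P(conservative) ≈ 0.0875
After 'fold-or-call': normaliser = 0.75·0.8917 + 0.9·0.0208 + 0.85·0.0875; P(aggressive) ≈ 0.8778, P(balanced) ≈ 0.0245, P(conservative) ≈ 0.0977
After 'fold-or-call': normaliser = 0.75·0.8778 + 0.9·0.0245 + 0.85·0.0977; P(aggressive) ≈ 0.8624, P(balanced) ≈ 0.0289, P(conservative) ≈ 0.1088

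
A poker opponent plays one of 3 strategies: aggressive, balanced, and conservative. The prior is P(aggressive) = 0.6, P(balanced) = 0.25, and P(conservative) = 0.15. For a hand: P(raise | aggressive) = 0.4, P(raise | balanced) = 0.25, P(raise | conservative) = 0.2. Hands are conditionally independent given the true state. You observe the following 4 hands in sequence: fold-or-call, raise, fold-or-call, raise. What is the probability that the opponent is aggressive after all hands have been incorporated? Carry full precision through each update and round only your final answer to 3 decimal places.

0.732

After 'fold-or-call': normaliser = 0.6·0.6000 + 0.75·0.2500 + 0.8·0.1500; P(aggressive) ≈ 0.5393, P(balanced) ≈ 0.2809, P(conservative) ≈ 0.1798
After 'raise': normaliser = 0.4·0.5393 + 0.25·0.2809 + 0.2·0.1798; P(aggressive) ≈ 0.6702, P(balanced) ≈ 0.2182, P(conservative) ≈ 0.1117
After 'fold-or-call': normaliser = 0.6·0.6702 + 0.75·0.2182 + 0.8·0.1117; P(aggressive) ≈ 0.6138, P(balanced) ≈ 0.2498, P(conservative) ≈ 0.1364
After 'raise': normaliser = 0.4·0.6138 + 0.25·0.2498 + 0.2·0.1364; P(aggressive) ≈ 0.7324, P(balanced) ≈ 0.1863, P(conservative) ≈ 0.0814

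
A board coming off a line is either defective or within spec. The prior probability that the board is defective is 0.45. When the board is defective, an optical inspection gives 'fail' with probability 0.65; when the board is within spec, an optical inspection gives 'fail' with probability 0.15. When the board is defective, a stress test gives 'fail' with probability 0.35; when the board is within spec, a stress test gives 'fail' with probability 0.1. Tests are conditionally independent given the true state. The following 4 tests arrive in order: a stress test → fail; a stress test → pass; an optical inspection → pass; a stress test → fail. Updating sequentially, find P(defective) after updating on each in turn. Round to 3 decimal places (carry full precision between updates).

Each posterior becomes the prior for the next update.
After a stress test='fail': P(defective) = 0.35·0.4500 / (0.35·0.4500 + 0.1·0.5500) ≈ 0.7412
After a stress test='pass': P(defective) = 0.65·0.7412 / (0.65·0.7412 + 0.9·0.2588) ≈ 0.6741
After an optical inspection='pass': P(defective) = 0.35·0.6741 / (0.35·0.6741 + 0.85·0.3259) ≈ 0.4599
After a stress test='fail': P(defective) = 0.35·0.4599 / (0.35·0.4599 + 0.1·0.5401) ≈ 0.7488

0.749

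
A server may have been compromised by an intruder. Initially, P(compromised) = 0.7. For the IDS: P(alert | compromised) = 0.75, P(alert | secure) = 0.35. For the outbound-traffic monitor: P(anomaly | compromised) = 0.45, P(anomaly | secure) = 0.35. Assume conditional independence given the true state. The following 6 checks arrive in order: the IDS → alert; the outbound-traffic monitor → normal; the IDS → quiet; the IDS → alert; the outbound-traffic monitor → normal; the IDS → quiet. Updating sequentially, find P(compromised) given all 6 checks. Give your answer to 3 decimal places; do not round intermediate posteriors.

After the IDS='alert': P(compromised) = 0.75·0.7000 / (0.75·0.7000 + 0.35·0.3000) ≈ 0.8333
After the outbound-traffic monitor='normal': P(compromised) = 0.55·0.8333 / (0.55·0.8333 + 0.65·0.1667) ≈ 0.8088
After the IDS='quiet': P(compromised) = 0.25·0.8088 / (0.25·0.8088 + 0.65·0.1912) ≈ 0.6194
After the IDS='alert': P(compromised) = 0.75·0.6194 / (0.75·0.6194 + 0.35·0.3806) ≈ 0.7771
After the outbound-traffic monitor='normal': P(compromised) = 0.55·0.7771 / (0.55·0.7771 + 0.65·0.2229) ≈ 0.7469
After the IDS='quiet': P(compromised) = 0.25·0.7469 / (0.25·0.7469 + 0.65·0.2531) ≈ 0.5316

0.532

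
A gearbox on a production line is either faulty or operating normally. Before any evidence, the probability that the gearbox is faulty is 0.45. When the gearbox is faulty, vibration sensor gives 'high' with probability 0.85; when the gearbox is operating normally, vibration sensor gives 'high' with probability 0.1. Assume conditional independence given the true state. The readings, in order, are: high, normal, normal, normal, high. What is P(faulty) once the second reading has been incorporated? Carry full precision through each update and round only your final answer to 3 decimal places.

0.537

After 'high': P(faulty) = 0.85·0.4500 / (0.85·0.4500 + 0.1·0.5500) ≈ 0.8743
After 'normal': P(faulty) = 0.15·0.8743 / (0.15·0.8743 + 0.9·0.1257) ≈ 0.5368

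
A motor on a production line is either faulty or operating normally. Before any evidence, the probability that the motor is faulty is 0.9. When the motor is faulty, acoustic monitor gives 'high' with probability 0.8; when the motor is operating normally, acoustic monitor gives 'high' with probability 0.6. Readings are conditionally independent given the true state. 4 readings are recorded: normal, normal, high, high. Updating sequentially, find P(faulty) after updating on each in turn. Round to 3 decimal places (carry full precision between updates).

0.800

After 'normal': P(faulty) = 0.2·0.9000 / (0.2·0.9000 + 0.4·0.1000) ≈ 0.8182
After 'normal': P(faulty) = 0.2·0.8182 / (0.2·0.8182 + 0.4·0.1818) ≈ 0.6923
After 'high': P(faulty) = 0.8·0.6923 / (0.8·0.6923 + 0.6·0.3077) ≈ 0.7500
After 'high': P(faulty) = 0.8·0.7500 / (0.8·0.7500 + 0.6·0.2500) ≈ 0.8000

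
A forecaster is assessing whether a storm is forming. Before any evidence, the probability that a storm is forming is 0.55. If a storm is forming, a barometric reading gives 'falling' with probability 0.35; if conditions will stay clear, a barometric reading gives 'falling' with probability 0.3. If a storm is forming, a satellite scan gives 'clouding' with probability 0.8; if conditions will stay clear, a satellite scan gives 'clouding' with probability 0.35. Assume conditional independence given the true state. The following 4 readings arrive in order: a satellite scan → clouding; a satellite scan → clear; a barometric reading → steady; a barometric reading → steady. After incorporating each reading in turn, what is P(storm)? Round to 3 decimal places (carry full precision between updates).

After a satellite scan='clouding': P(storm) = 0.8·0.5500 / (0.8·0.5500 + 0.35·0.4500) ≈ 0.7364
After a satellite scan='clear': P(storm) = 0.2·0.7364 / (0.2·0.7364 + 0.65·0.2636) ≈ 0.4622
After a barometric reading='steady': P(storm) = 0.65·0.4622 / (0.65·0.4622 + 0.7·0.5378) ≈ 0.4439
After a barometric reading='steady': P(storm) = 0.65·0.4439 / (0.65·0.4439 + 0.7·0.5561) ≈ 0.4257

0.426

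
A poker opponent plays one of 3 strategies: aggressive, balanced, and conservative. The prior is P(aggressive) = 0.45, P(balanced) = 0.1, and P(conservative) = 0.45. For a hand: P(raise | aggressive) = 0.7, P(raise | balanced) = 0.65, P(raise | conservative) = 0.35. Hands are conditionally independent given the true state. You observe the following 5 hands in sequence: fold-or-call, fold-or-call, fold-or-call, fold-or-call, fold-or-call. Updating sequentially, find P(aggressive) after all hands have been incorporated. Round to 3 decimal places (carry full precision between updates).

0.020

After 'fold-or-call': normaliser = 0.3·0.4500 + 0.35·0.1000 + 0.65·0.4500; P(aggressive) ≈ 0.2919, P(balanced) ≈ 0.0757, P(conservative) ≈ 0.6324
After 'fold-or-call': normaliser = 0.3·0.2919 + 0.35·0.0757 + 0.65·0.6324; P(aggressive) ≈ 0.1668, P(balanced) ≈ 0.0504, P(conservative) ≈ 0.7828
After 'fold-or-call': normaliser = 0.3·0.1668 + 0.35·0.0504 + 0.65·0.7828; P(aggressive) ≈ 0.0868, P(balanced) ≈ 0.0306, P(conservative) ≈ 0.8826
After 'fold-or-call': normaliser = 0.3·0.0868 + 0.35·0.0306 + 0.65·0.8826; P(aggressive) ≈ 0.0426, P(balanced) ≈ 0.0176, P(conservative) ≈ 0.9398
After 'fold-or-call': normaliser = 0.3·0.0426 + 0.35·0.0176 + 0.65·0.9398; P(aggressive) ≈ 0.0203, P(balanced) ≈ 0.0098, P(conservative) ≈ 0.9699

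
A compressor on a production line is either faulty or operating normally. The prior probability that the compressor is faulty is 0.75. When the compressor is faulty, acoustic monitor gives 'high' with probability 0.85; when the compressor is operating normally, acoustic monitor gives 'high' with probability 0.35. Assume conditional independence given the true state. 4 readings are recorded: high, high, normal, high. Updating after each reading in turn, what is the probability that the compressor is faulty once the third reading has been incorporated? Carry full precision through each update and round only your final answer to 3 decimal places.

After 'high': P(faulty) = 0.85·0.7500 / (0.85·0.7500 + 0.35·0.2500) ≈ 0.8793
After 'high': P(faulty) = 0.85·0.8793 / (0.85·0.8793 + 0.35·0.1207) ≈ 0.9465
After 'normal': P(faulty) = 0.15·0.9465 / (0.15·0.9465 + 0.65·0.0535) ≈ 0.8033

0.803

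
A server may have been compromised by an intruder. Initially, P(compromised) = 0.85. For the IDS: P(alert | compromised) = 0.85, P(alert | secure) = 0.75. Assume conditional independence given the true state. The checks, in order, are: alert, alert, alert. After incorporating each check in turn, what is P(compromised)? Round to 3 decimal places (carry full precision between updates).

0.892

After 'alert': P(compromised) = 0.85·0.8500 / (0.85·0.8500 + 0.75·0.1500) ≈ 0.8653
After 'alert': P(compromised) = 0.85·0.8653 / (0.85·0.8653 + 0.75·0.1347) ≈ 0.8792
After 'alert': P(compromised) = 0.85·0.8792 / (0.85·0.8792 + 0.75·0.1208) ≈ 0.8919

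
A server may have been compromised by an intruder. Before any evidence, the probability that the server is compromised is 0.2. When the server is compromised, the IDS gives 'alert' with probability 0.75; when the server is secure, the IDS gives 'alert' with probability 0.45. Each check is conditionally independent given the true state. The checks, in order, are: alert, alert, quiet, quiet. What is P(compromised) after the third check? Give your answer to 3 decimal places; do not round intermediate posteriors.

0.240

After 'alert': P(compromised) = 0.75·0.2000 / (0.75·0.2000 + 0.45·0.8000) ≈ 0.2941
After 'alert': P(compromised) = 0.75·0.2941 / (0.75·0.2941 + 0.45·0.7059) ≈ 0.4098
After 'quiet': P(compromised) = 0.25·0.4098 / (0.25·0.4098 + 0.55·0.5902) ≈ 0.2399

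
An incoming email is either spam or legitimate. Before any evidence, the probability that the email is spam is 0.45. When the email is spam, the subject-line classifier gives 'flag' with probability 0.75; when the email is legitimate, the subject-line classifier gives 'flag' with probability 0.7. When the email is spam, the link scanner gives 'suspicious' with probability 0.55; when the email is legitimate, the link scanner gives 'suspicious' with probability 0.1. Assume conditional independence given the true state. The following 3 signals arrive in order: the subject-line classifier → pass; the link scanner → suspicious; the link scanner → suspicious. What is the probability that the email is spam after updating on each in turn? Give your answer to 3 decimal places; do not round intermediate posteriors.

0.954

After the subject-line classifier='pass': P(spam) = 0.25·0.4500 / (0.25·0.4500 + 0.3·0.5500) ≈ 0.4054
After the link scanner='suspicious': P(spam) = 0.55·0.4054 / (0.55·0.4054 + 0.1·0.5946) ≈ 0.7895
After the link scanner='suspicious': P(spam) = 0.55·0.7895 / (0.55·0.7895 + 0.1·0.2105) ≈ 0.9538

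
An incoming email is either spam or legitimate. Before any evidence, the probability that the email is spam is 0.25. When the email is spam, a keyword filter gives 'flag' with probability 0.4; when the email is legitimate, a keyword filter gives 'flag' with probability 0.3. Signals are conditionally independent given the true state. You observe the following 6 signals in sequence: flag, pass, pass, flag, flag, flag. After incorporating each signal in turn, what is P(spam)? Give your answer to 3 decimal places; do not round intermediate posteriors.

0.436

After 'flag': P(spam) = 0.4·0.2500 / (0.4·0.2500 + 0.3·0.7500) ≈ 0.3077
After 'pass': P(spam) = 0.6·0.3077 / (0.6·0.3077 + 0.7·0.6923) ≈ 0.2759
After 'pass': P(spam) = 0.6·0.2759 / (0.6·0.2759 + 0.7·0.7241) ≈ 0.2462
After 'flag': P(spam) = 0.4·0.2462 / (0.4·0.2462 + 0.3·0.7538) ≈ 0.3033
After 'flag': P(spam) = 0.4·0.3033 / (0.4·0.3033 + 0.3·0.6967) ≈ 0.3673
After 'flag': P(spam) = 0.4·0.3673 / (0.4·0.3673 + 0.3·0.6327) ≈ 0.4363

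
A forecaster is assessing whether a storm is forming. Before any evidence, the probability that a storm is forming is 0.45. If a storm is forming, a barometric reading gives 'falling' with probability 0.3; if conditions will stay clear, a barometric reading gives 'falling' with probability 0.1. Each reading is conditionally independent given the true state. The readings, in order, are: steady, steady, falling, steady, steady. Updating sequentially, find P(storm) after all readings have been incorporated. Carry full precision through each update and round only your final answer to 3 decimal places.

Each posterior becomes the prior for the next update.
After 'steady': P(storm) = 0.7·0.4500 / (0.7·0.4500 + 0.9·0.5500) ≈ 0.3889
After 'steady': P(storm) = 0.7·0.3889 / (0.7·0.3889 + 0.9·0.6111) ≈ 0.3311
After 'falling': P(storm) = 0.3·0.3311 / (0.3·0.3311 + 0.1·0.6689) ≈ 0.5976
After 'steady': P(storm) = 0.7·0.5976 / (0.7·0.5976 + 0.9·0.4024) ≈ 0.5359
After 'steady': P(storm) = 0.7·0.5359 / (0.7·0.5359 + 0.9·0.4641) ≈ 0.4732

0.473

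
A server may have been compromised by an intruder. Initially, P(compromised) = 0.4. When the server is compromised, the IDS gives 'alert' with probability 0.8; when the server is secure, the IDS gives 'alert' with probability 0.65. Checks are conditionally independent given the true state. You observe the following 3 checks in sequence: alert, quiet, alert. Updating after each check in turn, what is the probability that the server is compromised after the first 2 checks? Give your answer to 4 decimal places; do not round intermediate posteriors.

0.3192

After 'alert': P(compromised) = 0.8·0.4000 / (0.8·0.4000 + 0.65·0.6000) ≈ 0.4507
After 'quiet': P(compromised) = 0.2·0.4507 / (0.2·0.4507 + 0.35·0.5493) ≈ 0.3192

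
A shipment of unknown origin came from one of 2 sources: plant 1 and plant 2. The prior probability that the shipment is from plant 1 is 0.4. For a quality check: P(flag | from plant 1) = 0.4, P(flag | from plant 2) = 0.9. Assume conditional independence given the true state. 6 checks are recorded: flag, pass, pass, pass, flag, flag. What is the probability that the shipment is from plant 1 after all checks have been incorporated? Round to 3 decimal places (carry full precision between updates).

After 'flag': P(plant 1) = 0.4·0.4000 / (0.4·0.4000 + 0.9·0.6000) ≈ 0.2286
After 'pass': P(plant 1) = 0.6·0.2286 / (0.6·0.2286 + 0.1·0.7714) ≈ 0.6400
After 'pass': P(plant 1) = 0.6·0.6400 / (0.6·0.6400 + 0.1·0.3600) ≈ 0.9143
After 'pass': P(plant 1) = 0.6·0.9143 / (0.6·0.9143 + 0.1·0.0857) ≈ 0.9846
After 'flag': P(plant 1) = 0.4·0.9846 / (0.4·0.9846 + 0.9·0.0154) ≈ 0.9660
After 'flag': P(plant 1) = 0.4·0.9660 / (0.4·0.9660 + 0.9·0.0340) ≈ 0.9267

0.927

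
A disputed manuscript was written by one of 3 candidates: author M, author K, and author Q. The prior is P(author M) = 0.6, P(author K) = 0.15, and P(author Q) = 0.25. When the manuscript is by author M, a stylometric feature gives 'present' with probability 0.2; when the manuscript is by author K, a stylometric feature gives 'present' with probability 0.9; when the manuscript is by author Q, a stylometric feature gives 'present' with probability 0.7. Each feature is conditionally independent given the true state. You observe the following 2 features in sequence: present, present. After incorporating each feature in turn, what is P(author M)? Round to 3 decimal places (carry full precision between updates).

0.090

After 'present': normaliser = 0.2·0.6000 + 0.9·0.1500 + 0.7·0.2500; P(author M) ≈ 0.2791, P(author K) ≈ 0.3140, P(author Q) ≈ 0.4070
After 'present': normaliser = 0.2·0.2791 + 0.9·0.3140 + 0.7·0.4070; P(author M) ≈ 0.0896, P(author K) ≈ 0.4534, P(author Q) ≈ 0.4571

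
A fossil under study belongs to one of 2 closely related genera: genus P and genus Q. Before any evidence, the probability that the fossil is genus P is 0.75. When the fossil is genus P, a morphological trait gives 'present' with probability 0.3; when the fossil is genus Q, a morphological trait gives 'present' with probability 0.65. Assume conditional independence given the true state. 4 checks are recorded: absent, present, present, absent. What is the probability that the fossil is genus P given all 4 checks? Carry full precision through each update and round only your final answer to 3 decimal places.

0.719

After 'absent': P(genus P) = 0.7·0.7500 / (0.7·0.7500 + 0.35·0.2500) ≈ 0.8571
After 'present': P(genus P) = 0.3·0.8571 / (0.3·0.8571 + 0.65·0.1429) ≈ 0.7347
After 'present': P(genus P) = 0.3·0.7347 / (0.3·0.7347 + 0.65·0.2653) ≈ 0.5610
After 'absent': P(genus P) = 0.7·0.5610 / (0.7·0.5610 + 0.35·0.4390) ≈ 0.7188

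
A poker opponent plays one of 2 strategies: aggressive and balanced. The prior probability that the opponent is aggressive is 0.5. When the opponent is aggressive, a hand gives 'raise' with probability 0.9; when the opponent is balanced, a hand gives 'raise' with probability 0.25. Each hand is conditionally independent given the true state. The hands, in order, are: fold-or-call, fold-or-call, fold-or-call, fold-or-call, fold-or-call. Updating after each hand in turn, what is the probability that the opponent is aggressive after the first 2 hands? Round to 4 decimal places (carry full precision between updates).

Apply Bayes' rule sequentially, carrying P(aggressive) forward.
After 'fold-or-call': P(aggressive) = 0.1·0.5000 / (0.1·0.5000 + 0.75·0.5000) ≈ 0.1176
After 'fold-or-call': P(aggressive) = 0.1·0.1176 / (0.1·0.1176 + 0.75·0.8824) ≈ 0.0175

0.0175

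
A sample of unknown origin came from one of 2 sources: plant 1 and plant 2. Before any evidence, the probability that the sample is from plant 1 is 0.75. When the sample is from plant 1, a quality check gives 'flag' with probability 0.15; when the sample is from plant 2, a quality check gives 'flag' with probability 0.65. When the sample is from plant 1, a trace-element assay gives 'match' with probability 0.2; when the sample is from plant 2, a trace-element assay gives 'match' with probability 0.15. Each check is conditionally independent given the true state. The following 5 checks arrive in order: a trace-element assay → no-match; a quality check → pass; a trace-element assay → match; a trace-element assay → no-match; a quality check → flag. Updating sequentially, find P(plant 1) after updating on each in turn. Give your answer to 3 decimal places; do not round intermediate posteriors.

0.665

After a trace-element assay='no-match': P(plant 1) = 0.8·0.7500 / (0.8·0.7500 + 0.85·0.2500) ≈ 0.7385
After a quality check='pass': P(plant 1) = 0.85·0.7385 / (0.85·0.7385 + 0.35·0.2615) ≈ 0.8727
After a trace-element assay='match': P(plant 1) = 0.2·0.8727 / (0.2·0.8727 + 0.15·0.1273) ≈ 0.9014
After a trace-element assay='no-match': P(plant 1) = 0.8·0.9014 / (0.8·0.9014 + 0.85·0.0986) ≈ 0.8959
After a quality check='flag': P(plant 1) = 0.15·0.8959 / (0.15·0.8959 + 0.65·0.1041) ≈ 0.6651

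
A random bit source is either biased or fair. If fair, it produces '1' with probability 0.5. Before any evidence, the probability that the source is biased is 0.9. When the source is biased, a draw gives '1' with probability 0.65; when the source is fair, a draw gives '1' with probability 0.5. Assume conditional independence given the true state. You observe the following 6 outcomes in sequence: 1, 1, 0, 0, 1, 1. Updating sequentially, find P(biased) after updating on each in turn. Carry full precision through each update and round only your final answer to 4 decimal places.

0.9264

Apply Bayes' rule sequentially, carrying P(biased) forward.
After '1': P(biased) = 0.65·0.9000 / (0.65·0.9000 + 0.5·0.1000) ≈ 0.9213
After '1': P(biased) = 0.65·0.9213 / (0.65·0.9213 + 0.5·0.0787) ≈ 0.9383
After '0': P(biased) = 0.35·0.9383 / (0.35·0.9383 + 0.5·0.0617) ≈ 0.9141
After '0': P(biased) = 0.35·0.9141 / (0.35·0.9141 + 0.5·0.0859) ≈ 0.8817
After '1': P(biased) = 0.65·0.8817 / (0.65·0.8817 + 0.5·0.1183) ≈ 0.9064
After '1': P(biased) = 0.65·0.9064 / (0.65·0.9064 + 0.5·0.0936) ≈ 0.9264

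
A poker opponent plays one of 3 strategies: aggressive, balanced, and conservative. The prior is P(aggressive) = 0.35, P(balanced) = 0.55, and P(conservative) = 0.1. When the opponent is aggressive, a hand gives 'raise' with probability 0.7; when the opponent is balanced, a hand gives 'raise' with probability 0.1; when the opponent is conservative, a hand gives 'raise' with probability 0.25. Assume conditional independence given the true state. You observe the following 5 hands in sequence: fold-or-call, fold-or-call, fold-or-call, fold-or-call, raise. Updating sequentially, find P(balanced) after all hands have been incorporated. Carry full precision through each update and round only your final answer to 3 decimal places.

0.785

After 'fold-or-call': normaliser = 0.3·0.3500 + 0.9·0.5500 + 0.75·0.1000; P(aggressive) ≈ 0.1556, P(balanced) ≈ 0.7333, P(conservative) ≈ 0.1111
After 'fold-or-call': normaliser = 0.3·0.1556 + 0.9·0.7333 + 0.75·0.1111; P(aggressive) ≈ 0.0591, P(balanced) ≈ 0.8354, P(conservative) ≈ 0.1055
After 'fold-or-call': normaliser = 0.3·0.0591 + 0.9·0.8354 + 0.75·0.1055; P(aggressive) ≈ 0.0209, P(balanced) ≈ 0.8859, P(conservative) ≈ 0.0932
After 'fold-or-call': normaliser = 0.3·0.0209 + 0.9·0.8859 + 0.75·0.0932; P(aggressive) ≈ 0.0072, P(balanced) ≈ 0.9128, P(conservative) ≈ 0.0800
After 'raise': normaliser = 0.7·0.0072 + 0.1·0.9128 + 0.25·0.0800; P(aggressive) ≈ 0.0432, P(balanced) ≈ 0.7848, P(conservative) ≈ 0.1720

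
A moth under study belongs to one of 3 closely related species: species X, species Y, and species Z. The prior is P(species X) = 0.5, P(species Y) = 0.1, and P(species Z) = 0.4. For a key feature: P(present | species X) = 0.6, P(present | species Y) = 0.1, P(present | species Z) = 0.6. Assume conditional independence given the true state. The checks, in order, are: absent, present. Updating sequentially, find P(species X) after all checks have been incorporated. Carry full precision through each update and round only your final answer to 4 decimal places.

Each posterior becomes the prior for the next update.
After 'absent': normaliser = 0.4·0.5000 + 0.9·0.1000 + 0.4·0.4000; P(species X) ≈ 0.4444, P(species Y) ≈ 0.2000, P(species Z) ≈ 0.3556
After 'present': normaliser = 0.6·0.4444 + 0.1·0.2000 + 0.6·0.3556; P(species X) ≈ 0.5333, P(species Y) ≈ 0.0400, P(species Z) ≈ 0.4267

0.5333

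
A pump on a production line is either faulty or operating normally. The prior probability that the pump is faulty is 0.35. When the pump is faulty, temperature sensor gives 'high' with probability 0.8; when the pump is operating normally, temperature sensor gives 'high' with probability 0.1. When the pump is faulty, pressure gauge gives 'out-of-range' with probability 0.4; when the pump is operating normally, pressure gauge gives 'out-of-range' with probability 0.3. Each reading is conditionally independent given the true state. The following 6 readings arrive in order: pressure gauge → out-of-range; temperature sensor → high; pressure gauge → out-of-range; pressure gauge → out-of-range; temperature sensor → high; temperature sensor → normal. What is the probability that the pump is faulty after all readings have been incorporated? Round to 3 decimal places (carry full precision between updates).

0.948

Each posterior becomes the prior for the next update.
After pressure gauge='out-of-range': P(faulty) = 0.4·0.3500 / (0.4·0.3500 + 0.3·0.6500) ≈ 0.4179
After temperature sensor='high': P(faulty) = 0.8·0.4179 / (0.8·0.4179 + 0.1·0.5821) ≈ 0.8517
After pressure gauge='out-of-range': P(faulty) = 0.4·0.8517 / (0.4·0.8517 + 0.3·0.1483) ≈ 0.8845
After pressure gauge='out-of-range': P(faulty) = 0.4·0.8845 / (0.4·0.8845 + 0.3·0.1155) ≈ 0.9108
After temperature sensor='high': P(faulty) = 0.8·0.9108 / (0.8·0.9108 + 0.1·0.0892) ≈ 0.9879
After temperature sensor='normal': P(faulty) = 0.2·0.9879 / (0.2·0.9879 + 0.9·0.0121) ≈ 0.9478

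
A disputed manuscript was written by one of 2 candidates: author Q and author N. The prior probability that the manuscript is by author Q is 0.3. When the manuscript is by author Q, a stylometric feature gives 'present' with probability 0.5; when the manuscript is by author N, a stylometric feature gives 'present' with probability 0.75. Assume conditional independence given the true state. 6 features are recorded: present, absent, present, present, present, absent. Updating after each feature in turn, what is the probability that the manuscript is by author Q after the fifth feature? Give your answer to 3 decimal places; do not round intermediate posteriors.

0.145

After 'present': P(author Q) = 0.5·0.3000 / (0.5·0.3000 + 0.75·0.7000) ≈ 0.2222
After 'absent': P(author Q) = 0.5·0.2222 / (0.5·0.2222 + 0.25·0.7778) ≈ 0.3636
After 'present': P(author Q) = 0.5·0.3636 / (0.5·0.3636 + 0.75·0.6364) ≈ 0.2759
After 'present': P(author Q) = 0.5·0.2759 / (0.5·0.2759 + 0.75·0.7241) ≈ 0.2025
After 'present': P(author Q) = 0.5·0.2025 / (0.5·0.2025 + 0.75·0.7975) ≈ 0.1448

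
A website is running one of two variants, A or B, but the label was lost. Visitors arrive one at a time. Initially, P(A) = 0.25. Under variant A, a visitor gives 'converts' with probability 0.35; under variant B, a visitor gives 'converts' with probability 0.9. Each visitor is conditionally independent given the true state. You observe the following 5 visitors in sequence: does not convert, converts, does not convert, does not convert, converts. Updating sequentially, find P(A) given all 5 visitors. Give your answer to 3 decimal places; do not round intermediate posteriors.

Each posterior becomes the prior for the next update.
After 'does not convert': P(A) = 0.65·0.2500 / (0.65·0.2500 + 0.1·0.7500) ≈ 0.6842
After 'converts': P(A) = 0.35·0.6842 / (0.35·0.6842 + 0.9·0.3158) ≈ 0.4573
After 'does not convert': P(A) = 0.65·0.4573 / (0.65·0.4573 + 0.1·0.5427) ≈ 0.8456
After 'does not convert': P(A) = 0.65·0.8456 / (0.65·0.8456 + 0.1·0.1544) ≈ 0.9727
After 'converts': P(A) = 0.35·0.9727 / (0.35·0.9727 + 0.9·0.0273) ≈ 0.9326

0.933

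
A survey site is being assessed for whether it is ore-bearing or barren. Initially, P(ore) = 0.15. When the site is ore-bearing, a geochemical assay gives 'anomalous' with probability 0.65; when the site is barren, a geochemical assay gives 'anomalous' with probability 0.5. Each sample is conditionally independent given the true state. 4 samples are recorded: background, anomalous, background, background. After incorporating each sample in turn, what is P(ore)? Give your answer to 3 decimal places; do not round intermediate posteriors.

After 'background': P(ore) = 0.35·0.1500 / (0.35·0.1500 + 0.5·0.8500) ≈ 0.1099
After 'anomalous': P(ore) = 0.65·0.1099 / (0.65·0.1099 + 0.5·0.8901) ≈ 0.1384
After 'background': P(ore) = 0.35·0.1384 / (0.35·0.1384 + 0.5·0.8616) ≈ 0.1011
After 'background': P(ore) = 0.35·0.1011 / (0.35·0.1011 + 0.5·0.8989) ≈ 0.0729

0.073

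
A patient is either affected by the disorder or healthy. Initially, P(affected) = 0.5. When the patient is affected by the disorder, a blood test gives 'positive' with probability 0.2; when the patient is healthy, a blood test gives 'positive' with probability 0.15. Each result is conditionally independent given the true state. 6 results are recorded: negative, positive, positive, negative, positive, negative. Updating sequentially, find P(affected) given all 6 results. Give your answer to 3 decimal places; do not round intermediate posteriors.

Each posterior becomes the prior for the next update.
After 'negative': P(affected) = 0.8·0.5000 / (0.8·0.5000 + 0.85·0.5000) ≈ 0.4848
After 'positive': P(affected) = 0.2·0.4848 / (0.2·0.4848 + 0.15·0.5152) ≈ 0.5565
After 'positive': P(affected) = 0.2·0.5565 / (0.2·0.5565 + 0.15·0.4435) ≈ 0.6259
After 'negative': P(affected) = 0.8·0.6259 / (0.8·0.6259 + 0.85·0.3741) ≈ 0.6116
After 'positive': P(affected) = 0.2·0.6116 / (0.2·0.6116 + 0.15·0.3884) ≈ 0.6774
After 'negative': P(affected) = 0.8·0.6774 / (0.8·0.6774 + 0.85·0.3226) ≈ 0.6640

0.664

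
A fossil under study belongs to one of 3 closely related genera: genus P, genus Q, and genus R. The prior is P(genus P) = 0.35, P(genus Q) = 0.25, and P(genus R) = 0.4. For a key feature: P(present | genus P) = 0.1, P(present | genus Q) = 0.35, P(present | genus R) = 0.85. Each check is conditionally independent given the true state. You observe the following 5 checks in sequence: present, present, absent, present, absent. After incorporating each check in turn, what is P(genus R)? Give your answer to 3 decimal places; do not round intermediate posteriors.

0.535

After 'present': normaliser = 0.1·0.3500 + 0.35·0.2500 + 0.85·0.4000; P(genus P) ≈ 0.0757, P(genus Q) ≈ 0.1892, P(genus R) ≈ 0.7351
After 'present': normaliser = 0.1·0.0757 + 0.35·0.1892 + 0.85·0.7351; P(genus P) ≈ 0.0108, P(genus Q) ≈ 0.0948, P(genus R) ≈ 0.8944
After 'absent': normaliser = 0.9·0.0108 + 0.65·0.0948 + 0.15·0.8944; P(genus P) ≈ 0.0474, P(genus Q) ≈ 0.2998, P(genus R) ≈ 0.6528
After 'present': normaliser = 0.1·0.0474 + 0.35·0.2998 + 0.85·0.6528; P(genus P) ≈ 0.0071, P(genus Q) ≈ 0.1579, P(genus R) ≈ 0.8350
After 'absent': normaliser = 0.9·0.0071 + 0.65·0.1579 + 0.15·0.8350; P(genus P) ≈ 0.0274, P(genus Q) ≈ 0.4380, P(genus R) ≈ 0.5346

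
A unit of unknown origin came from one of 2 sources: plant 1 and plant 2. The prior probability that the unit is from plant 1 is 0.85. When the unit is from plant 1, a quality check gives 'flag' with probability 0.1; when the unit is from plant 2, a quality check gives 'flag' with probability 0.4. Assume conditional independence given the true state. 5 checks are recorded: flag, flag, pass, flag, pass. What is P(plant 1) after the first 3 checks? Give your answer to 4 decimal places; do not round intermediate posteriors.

After 'flag': P(plant 1) = 0.1·0.8500 / (0.1·0.8500 + 0.4·0.1500) ≈ 0.5862
After 'flag': P(plant 1) = 0.1·0.5862 / (0.1·0.5862 + 0.4·0.4138) ≈ 0.2615
After 'pass': P(plant 1) = 0.9·0.2615 / (0.9·0.2615 + 0.6·0.7385) ≈ 0.3469

0.3469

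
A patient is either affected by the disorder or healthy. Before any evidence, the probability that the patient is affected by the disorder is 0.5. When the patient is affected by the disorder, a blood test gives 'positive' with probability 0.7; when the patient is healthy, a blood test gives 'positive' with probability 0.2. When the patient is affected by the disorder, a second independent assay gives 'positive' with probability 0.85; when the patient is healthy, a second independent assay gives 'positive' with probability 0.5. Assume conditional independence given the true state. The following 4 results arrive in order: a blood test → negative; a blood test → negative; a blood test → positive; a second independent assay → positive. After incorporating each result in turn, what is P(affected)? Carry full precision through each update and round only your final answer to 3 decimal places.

0.456

Apply Bayes' rule sequentially, carrying P(affected) forward.
After a blood test='negative': P(affected) = 0.3·0.5000 / (0.3·0.5000 + 0.8·0.5000) ≈ 0.2727
After a blood test='negative': P(affected) = 0.3·0.2727 / (0.3·0.2727 + 0.8·0.7273) ≈ 0.1233
After a blood test='positive': P(affected) = 0.7·0.1233 / (0.7·0.1233 + 0.2·0.8767) ≈ 0.3298
After a second independent assay='positive': P(affected) = 0.85·0.3298 / (0.85·0.3298 + 0.5·0.6702) ≈ 0.4556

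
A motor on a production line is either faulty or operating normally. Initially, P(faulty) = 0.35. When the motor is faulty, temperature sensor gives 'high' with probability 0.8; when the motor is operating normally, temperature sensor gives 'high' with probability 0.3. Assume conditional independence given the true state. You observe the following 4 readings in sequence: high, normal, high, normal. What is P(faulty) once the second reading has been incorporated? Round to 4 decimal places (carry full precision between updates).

0.2909

After 'high': P(faulty) = 0.8·0.3500 / (0.8·0.3500 + 0.3·0.6500) ≈ 0.5895
After 'normal': P(faulty) = 0.2·0.5895 / (0.2·0.5895 + 0.7·0.4105) ≈ 0.2909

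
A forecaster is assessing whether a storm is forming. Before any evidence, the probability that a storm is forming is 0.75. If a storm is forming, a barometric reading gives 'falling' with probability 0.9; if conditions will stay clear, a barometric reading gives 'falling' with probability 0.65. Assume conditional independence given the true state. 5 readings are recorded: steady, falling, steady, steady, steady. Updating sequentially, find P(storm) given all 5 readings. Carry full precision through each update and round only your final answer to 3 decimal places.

Apply Bayes' rule sequentially, carrying P(storm) forward.
After 'steady': P(storm) = 0.1·0.7500 / (0.1·0.7500 + 0.35·0.2500) ≈ 0.4615
After 'falling': P(storm) = 0.9·0.4615 / (0.9·0.4615 + 0.65·0.5385) ≈ 0.5427
After 'steady': P(storm) = 0.1·0.5427 / (0.1·0.5427 + 0.35·0.4573) ≈ 0.2532
After 'steady': P(storm) = 0.1·0.2532 / (0.1·0.2532 + 0.35·0.7468) ≈ 0.0883
After 'steady': P(storm) = 0.1·0.0883 / (0.1·0.0883 + 0.35·0.9117) ≈ 0.0269

0.027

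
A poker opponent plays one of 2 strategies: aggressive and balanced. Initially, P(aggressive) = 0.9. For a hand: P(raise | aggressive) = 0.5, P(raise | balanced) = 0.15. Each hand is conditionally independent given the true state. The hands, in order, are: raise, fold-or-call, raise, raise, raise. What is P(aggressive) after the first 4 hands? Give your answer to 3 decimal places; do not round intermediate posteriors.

After 'raise': P(aggressive) = 0.5·0.9000 / (0.5·0.9000 + 0.15·0.1000) ≈ 0.9677
After 'fold-or-call': P(aggressive) = 0.5·0.9677 / (0.5·0.9677 + 0.85·0.0323) ≈ 0.9464
After 'raise': P(aggressive) = 0.5·0.9464 / (0.5·0.9464 + 0.15·0.0536) ≈ 0.9833
After 'raise': P(aggressive) = 0.5·0.9833 / (0.5·0.9833 + 0.15·0.0167) ≈ 0.9949

0.995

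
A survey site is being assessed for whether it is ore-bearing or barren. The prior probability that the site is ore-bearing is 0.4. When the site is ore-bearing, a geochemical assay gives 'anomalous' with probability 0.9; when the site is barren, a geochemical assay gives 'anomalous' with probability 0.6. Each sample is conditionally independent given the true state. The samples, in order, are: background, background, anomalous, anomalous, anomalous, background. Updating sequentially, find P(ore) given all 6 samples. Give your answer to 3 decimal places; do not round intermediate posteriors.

0.034

Each posterior becomes the prior for the next update.
After 'background': P(ore) = 0.1·0.4000 / (0.1·0.4000 + 0.4·0.6000) ≈ 0.1429
After 'background': P(ore) = 0.1·0.1429 / (0.1·0.1429 + 0.4·0.8571) ≈ 0.0400
After 'anomalous': P(ore) = 0.9·0.0400 / (0.9·0.0400 + 0.6·0.9600) ≈ 0.0588
After 'anomalous': P(ore) = 0.9·0.0588 / (0.9·0.0588 + 0.6·0.9412) ≈ 0.0857
After 'anomalous': P(ore) = 0.9·0.0857 / (0.9·0.0857 + 0.6·0.9143) ≈ 0.1233
After 'background': P(ore) = 0.1·0.1233 / (0.1·0.1233 + 0.4·0.8767) ≈ 0.0340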